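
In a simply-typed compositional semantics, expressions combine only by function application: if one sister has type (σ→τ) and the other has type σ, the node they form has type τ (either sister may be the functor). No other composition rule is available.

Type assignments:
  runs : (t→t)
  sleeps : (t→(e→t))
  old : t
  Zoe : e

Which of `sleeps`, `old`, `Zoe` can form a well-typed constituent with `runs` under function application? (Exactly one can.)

old

sleeps : (t→(e→t)) — does not combine with runs.
old — combines: runs : (t→t) takes old : t as argument, giving t.
Zoe : e — does not combine with runs.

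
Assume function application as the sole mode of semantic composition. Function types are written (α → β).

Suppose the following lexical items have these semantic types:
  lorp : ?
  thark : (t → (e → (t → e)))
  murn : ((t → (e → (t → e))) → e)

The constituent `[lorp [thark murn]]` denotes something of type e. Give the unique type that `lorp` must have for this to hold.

For [lorp [thark murn]] to have type e with [thark murn] of type e, lorp must be the function: lorp : (e → e).

(e → e)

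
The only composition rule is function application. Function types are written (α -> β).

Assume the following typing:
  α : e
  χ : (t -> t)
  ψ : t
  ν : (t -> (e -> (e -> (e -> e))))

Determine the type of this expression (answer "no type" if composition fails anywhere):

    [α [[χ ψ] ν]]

[χ ψ]: functor χ : (t -> t), argument ψ : t; result t.
[[χ ψ] ν]: functor ν : (t -> (e -> (e -> (e -> e)))), argument [χ ψ] : t; result (e -> (e -> (e -> e))).
[α [[χ ψ] ν]]: functor [[χ ψ] ν] : (e -> (e -> (e -> e))), argument α : e; result (e -> (e -> e)).

(e -> (e -> e))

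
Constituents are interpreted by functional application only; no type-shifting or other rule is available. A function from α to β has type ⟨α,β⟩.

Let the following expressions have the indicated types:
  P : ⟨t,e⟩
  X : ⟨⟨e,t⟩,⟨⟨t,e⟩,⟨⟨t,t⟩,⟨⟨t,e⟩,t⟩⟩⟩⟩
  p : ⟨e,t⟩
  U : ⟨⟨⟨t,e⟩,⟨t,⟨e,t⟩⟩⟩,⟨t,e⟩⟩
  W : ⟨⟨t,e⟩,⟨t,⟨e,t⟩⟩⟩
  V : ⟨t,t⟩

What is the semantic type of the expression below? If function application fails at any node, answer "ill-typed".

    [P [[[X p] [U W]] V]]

[X p]: ⟨⟨e,t⟩,⟨⟨t,e⟩,⟨⟨t,t⟩,⟨⟨t,e⟩,t⟩⟩⟩⟩ applied to ⟨e,t⟩ yields ⟨⟨t,e⟩,⟨⟨t,t⟩,⟨⟨t,e⟩,t⟩⟩⟩.
[U W]: ⟨⟨⟨t,e⟩,⟨t,⟨e,t⟩⟩⟩,⟨t,e⟩⟩ applied to ⟨⟨t,e⟩,⟨t,⟨e,t⟩⟩⟩ yields ⟨t,e⟩.
[[X p] [U W]]: ⟨⟨t,e⟩,⟨⟨t,t⟩,⟨⟨t,e⟩,t⟩⟩⟩ applied to ⟨t,e⟩ yields ⟨⟨t,t⟩,⟨⟨t,e⟩,t⟩⟩.
[[[X p] [U W]] V]: ⟨⟨t,t⟩,⟨⟨t,e⟩,t⟩⟩ applied to ⟨t,t⟩ yields ⟨⟨t,e⟩,t⟩.
[P [[[X p] [U W]] V]]: ⟨⟨t,e⟩,t⟩ applied to ⟨t,e⟩ yields t.

t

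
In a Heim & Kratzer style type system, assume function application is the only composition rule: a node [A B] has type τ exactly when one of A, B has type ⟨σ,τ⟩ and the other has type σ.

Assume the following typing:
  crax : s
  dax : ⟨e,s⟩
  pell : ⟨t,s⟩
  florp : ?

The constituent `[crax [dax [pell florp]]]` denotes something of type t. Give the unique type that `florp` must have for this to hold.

At [crax [dax [pell florp]]] (required: t): crax is s, which is not a function with range t; hence [dax [pell florp]] is the functor — type ⟨s,t⟩.
At [dax [pell florp]] (required: ⟨s,t⟩): dax is ⟨e,s⟩, which is not a function with range ⟨s,t⟩; hence [pell florp] is the functor — type ⟨⟨e,s⟩,⟨s,t⟩⟩.
At [pell florp] (required: ⟨⟨e,s⟩,⟨s,t⟩⟩): pell is ⟨t,s⟩, which is not a function with range ⟨⟨e,s⟩,⟨s,t⟩⟩; hence florp is the functor — type ⟨⟨t,s⟩,⟨⟨e,s⟩,⟨s,t⟩⟩⟩.

⟨⟨t,s⟩,⟨⟨e,s⟩,⟨s,t⟩⟩⟩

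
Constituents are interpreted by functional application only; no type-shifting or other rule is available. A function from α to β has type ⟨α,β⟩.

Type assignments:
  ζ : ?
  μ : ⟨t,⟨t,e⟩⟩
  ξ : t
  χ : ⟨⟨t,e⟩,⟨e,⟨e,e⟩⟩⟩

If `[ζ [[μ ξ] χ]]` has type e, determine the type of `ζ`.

⟨⟨e,⟨e,e⟩⟩,e⟩

For [ζ [[μ ξ] χ]] to have type e with [[μ ξ] χ] of type ⟨e,⟨e,e⟩⟩, ζ must be the function: ζ : ⟨⟨e,⟨e,e⟩⟩,e⟩.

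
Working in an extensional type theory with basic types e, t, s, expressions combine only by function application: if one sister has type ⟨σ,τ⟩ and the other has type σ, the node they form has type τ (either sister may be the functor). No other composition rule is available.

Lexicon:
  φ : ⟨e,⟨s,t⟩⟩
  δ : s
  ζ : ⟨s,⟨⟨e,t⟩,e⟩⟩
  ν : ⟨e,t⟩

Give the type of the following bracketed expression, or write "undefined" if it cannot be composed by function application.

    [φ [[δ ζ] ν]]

[δ ζ]: ⟨s,⟨⟨e,t⟩,e⟩⟩ applied to s yields ⟨⟨e,t⟩,e⟩.
[[δ ζ] ν]: ⟨⟨e,t⟩,e⟩ applied to ⟨e,t⟩ yields e.
[φ [[δ ζ] ν]]: ⟨e,⟨s,t⟩⟩ applied to e yields ⟨s,t⟩.

⟨s,t⟩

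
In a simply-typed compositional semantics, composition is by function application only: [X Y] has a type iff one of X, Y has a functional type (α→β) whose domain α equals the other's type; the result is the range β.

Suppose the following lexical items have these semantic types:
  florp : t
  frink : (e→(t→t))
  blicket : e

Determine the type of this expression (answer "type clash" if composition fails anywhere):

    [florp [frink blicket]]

t

[frink blicket]: frink is (e→(t→t)), blicket is e; result (t→t).
[florp [frink blicket]]: [frink blicket] is (t→t), florp is t; result t.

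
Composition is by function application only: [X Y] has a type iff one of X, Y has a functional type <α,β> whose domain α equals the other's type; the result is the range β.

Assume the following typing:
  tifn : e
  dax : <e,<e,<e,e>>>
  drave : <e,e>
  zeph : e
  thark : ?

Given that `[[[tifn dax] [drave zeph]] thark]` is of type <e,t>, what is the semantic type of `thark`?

<<e,e>,<e,t>>

For [[[tifn dax] [drave zeph]] thark] to have type <e,t> with [[tifn dax] [drave zeph]] of type <e,e>, thark must be the function: thark : <<e,e>,<e,t>>.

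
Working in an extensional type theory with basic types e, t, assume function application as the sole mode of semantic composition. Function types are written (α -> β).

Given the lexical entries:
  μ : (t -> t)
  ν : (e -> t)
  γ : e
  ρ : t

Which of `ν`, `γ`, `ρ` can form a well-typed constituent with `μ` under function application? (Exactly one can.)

ρ

ν : (e -> t) — μ needs t; ν needs e; neither fits.
γ : e — μ needs t; γ needs nothing (atomic); neither fits.
ρ — combines: μ : (t -> t) takes ρ : t as argument, giving t.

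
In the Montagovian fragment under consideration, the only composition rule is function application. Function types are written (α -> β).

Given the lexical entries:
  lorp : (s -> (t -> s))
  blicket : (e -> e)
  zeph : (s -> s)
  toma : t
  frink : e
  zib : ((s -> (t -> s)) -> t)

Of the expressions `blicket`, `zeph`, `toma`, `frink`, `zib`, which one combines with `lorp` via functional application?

blicket : (e -> e) — does not combine with lorp.
zeph : (s -> s) — does not combine with lorp.
toma : t — does not combine with lorp.
frink : e — does not combine with lorp.
zib — combines: zib : ((s -> (t -> s)) -> t) takes lorp : (s -> (t -> s)) as argument, giving t.

zib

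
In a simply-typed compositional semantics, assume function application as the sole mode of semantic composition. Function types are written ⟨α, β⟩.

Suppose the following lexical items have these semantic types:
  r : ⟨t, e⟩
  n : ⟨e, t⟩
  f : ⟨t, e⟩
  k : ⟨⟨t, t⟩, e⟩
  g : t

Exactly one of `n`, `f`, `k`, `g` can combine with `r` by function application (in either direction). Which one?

g

n : ⟨e, t⟩ — does not combine with r.
f : ⟨t, e⟩ — does not combine with r.
k : ⟨⟨t, t⟩, e⟩ — does not combine with r.
g — combines: r : ⟨t, e⟩ takes g : t as argument, giving e.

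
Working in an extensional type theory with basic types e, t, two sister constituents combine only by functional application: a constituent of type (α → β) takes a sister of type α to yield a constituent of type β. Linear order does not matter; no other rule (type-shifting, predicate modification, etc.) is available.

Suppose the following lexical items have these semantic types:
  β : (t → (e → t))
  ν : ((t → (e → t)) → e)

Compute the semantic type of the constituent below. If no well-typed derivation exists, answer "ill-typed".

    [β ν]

e

[β ν] — ν of type ((t → (e → t)) → e) combines with β of type (t → (e → t)): type e.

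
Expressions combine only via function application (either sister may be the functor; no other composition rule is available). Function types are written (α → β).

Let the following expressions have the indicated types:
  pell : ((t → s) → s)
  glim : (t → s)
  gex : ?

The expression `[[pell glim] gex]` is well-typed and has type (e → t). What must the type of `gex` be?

[[pell glim] gex] must have type (e → t). The sister [pell glim] has type s; that is not a function onto (e → t), so gex must be the functor, of type (s → (e → t)).

(s → (e → t))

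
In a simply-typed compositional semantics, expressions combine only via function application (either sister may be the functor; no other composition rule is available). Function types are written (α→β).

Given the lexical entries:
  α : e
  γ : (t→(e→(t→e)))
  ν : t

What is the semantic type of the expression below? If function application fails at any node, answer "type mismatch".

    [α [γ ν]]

At [γ ν], γ : (t→(e→(t→e))) takes ν : t, giving (e→(t→e)).
At [α [γ ν]], [γ ν] : (e→(t→e)) takes α : e, giving (t→e).

(t→e)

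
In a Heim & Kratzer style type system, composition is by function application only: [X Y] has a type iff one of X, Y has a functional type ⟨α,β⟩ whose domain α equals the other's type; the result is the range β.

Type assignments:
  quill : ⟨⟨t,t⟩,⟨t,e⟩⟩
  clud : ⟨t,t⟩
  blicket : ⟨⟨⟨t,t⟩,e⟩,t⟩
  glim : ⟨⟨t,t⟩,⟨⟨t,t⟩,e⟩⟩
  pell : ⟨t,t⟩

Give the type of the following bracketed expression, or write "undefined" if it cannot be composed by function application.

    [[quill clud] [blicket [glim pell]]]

[quill clud] — quill of type ⟨⟨t,t⟩,⟨t,e⟩⟩ combines with clud of type ⟨t,t⟩: type ⟨t,e⟩.
[glim pell] — glim of type ⟨⟨t,t⟩,⟨⟨t,t⟩,e⟩⟩ combines with pell of type ⟨t,t⟩: type ⟨⟨t,t⟩,e⟩.
[blicket [glim pell]] — blicket of type ⟨⟨⟨t,t⟩,e⟩,t⟩ combines with [glim pell] of type ⟨⟨t,t⟩,e⟩: type t.
[[quill clud] [blicket [glim pell]]] — [quill clud] of type ⟨t,e⟩ combines with [blicket [glim pell]] of type t: type e.

e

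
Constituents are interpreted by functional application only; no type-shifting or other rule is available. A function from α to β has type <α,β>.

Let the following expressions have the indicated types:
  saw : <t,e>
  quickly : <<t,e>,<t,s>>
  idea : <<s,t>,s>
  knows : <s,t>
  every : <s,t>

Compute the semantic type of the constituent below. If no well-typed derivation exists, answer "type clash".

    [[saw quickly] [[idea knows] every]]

s

[saw quickly]: quickly is <<t,e>,<t,s>>, saw is <t,e>; result <t,s>.
[idea knows]: idea is <<s,t>,s>, knows is <s,t>; result s.
[[idea knows] every]: every is <s,t>, [idea knows] is s; result t.
[[saw quickly] [[idea knows] every]]: [saw quickly] is <t,s>, [[idea knows] every] is t; result s.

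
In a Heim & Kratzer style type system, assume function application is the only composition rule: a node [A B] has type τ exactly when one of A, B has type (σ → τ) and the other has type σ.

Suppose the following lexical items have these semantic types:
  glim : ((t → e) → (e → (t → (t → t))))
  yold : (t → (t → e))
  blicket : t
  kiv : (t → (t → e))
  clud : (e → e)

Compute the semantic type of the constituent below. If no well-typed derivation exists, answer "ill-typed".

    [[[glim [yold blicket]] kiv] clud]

[yold blicket]: (t → (t → e)) applied to t yields (t → e).
[glim [yold blicket]]: ((t → e) → (e → (t → (t → t)))) applied to (t → e) yields (e → (t → (t → t))).
[[glim [yold blicket]] kiv]: (e → (t → (t → t))) with (t → (t → e)) — neither is a function whose domain matches the other; composition fails here.

ill-typed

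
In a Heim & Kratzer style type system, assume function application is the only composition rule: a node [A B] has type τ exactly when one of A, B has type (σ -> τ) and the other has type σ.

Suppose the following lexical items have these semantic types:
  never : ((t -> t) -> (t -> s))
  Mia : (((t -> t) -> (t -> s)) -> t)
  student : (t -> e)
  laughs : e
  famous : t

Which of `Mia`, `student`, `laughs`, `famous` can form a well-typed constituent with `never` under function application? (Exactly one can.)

Mia

Mia — combines: Mia : (((t -> t) -> (t -> s)) -> t) takes never : ((t -> t) -> (t -> s)) as argument, giving t.
student : (t -> e) — no; never wants (t -> t), and student wants t.
laughs : e — no; never wants (t -> t), and laughs wants nothing (atomic).
famous : t — no; never wants (t -> t), and famous wants nothing (atomic).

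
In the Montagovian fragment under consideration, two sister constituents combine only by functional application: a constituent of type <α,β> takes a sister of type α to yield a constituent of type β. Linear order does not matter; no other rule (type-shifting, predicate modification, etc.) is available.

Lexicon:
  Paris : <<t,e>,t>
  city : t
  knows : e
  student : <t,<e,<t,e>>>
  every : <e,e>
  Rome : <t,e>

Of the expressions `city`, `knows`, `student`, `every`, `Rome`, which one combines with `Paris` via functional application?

Rome

city : t — neither side's domain matches the other.
knows : e — neither side's domain matches the other.
student : <t,<e,<t,e>>> — neither side's domain matches the other.
every : <e,e> — neither side's domain matches the other.
Rome — combines: Paris : <<t,e>,t> takes Rome : <t,e> as argument, giving t.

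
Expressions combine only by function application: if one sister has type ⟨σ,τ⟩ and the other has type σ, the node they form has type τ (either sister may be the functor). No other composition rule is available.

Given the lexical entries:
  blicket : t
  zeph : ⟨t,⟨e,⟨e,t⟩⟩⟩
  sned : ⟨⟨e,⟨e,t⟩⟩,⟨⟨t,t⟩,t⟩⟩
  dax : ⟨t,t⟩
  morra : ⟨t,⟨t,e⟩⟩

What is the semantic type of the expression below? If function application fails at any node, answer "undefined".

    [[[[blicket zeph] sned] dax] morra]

⟨t,e⟩

[blicket zeph]: functor zeph : ⟨t,⟨e,⟨e,t⟩⟩⟩, argument blicket : t; result ⟨e,⟨e,t⟩⟩.
[[blicket zeph] sned]: functor sned : ⟨⟨e,⟨e,t⟩⟩,⟨⟨t,t⟩,t⟩⟩, argument [blicket zeph] : ⟨e,⟨e,t⟩⟩; result ⟨⟨t,t⟩,t⟩.
[[[blicket zeph] sned] dax]: functor [[blicket zeph] sned] : ⟨⟨t,t⟩,t⟩, argument dax : ⟨t,t⟩; result t.
[[[[blicket zeph] sned] dax] morra]: functor morra : ⟨t,⟨t,e⟩⟩, argument [[[blicket zeph] sned] dax] : t; result ⟨t,e⟩.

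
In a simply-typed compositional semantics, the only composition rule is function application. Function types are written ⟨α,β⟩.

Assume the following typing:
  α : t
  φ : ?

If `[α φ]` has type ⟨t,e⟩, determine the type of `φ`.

At [α φ] (required: ⟨t,e⟩): α is t, which is not a function with range ⟨t,e⟩; hence φ is the functor — type ⟨t,⟨t,e⟩⟩.

⟨t,⟨t,e⟩⟩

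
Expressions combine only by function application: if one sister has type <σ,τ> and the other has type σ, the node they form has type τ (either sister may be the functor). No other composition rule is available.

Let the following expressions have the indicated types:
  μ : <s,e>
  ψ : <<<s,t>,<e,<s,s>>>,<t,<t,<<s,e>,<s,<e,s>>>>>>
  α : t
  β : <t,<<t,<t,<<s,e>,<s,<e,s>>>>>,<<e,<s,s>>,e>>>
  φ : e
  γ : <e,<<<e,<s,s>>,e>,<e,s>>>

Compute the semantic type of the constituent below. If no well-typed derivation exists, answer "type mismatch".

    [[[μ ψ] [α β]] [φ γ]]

type mismatch

At [μ ψ]: neither <s,e> nor <<<s,t>,<e,<s,s>>>,<t,<t,<<s,e>,<s,<e,s>>>>>> can take the other as argument; the node is ill-typed.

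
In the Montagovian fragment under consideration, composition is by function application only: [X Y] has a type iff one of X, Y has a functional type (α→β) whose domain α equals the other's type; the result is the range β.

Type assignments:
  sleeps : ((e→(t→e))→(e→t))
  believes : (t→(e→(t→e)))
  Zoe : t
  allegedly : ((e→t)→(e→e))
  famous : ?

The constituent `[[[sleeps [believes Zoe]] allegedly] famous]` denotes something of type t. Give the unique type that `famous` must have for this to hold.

((e→e)→t)

For [[[sleeps [believes Zoe]] allegedly] famous] to have type t with [[sleeps [believes Zoe]] allegedly] of type (e→e), famous must be the function: famous : ((e→e)→t).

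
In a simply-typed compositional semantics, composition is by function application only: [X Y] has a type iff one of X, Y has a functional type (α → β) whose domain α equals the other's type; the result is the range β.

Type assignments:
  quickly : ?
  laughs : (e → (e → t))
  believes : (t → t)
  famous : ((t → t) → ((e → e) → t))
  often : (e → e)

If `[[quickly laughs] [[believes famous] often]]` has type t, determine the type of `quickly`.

[[quickly laughs] [[believes famous] often]] must have type t. The sister [[believes famous] often] has type t; that is not a function onto t, so [quickly laughs] must be the functor, of type (t → t).
[quickly laughs] must have type (t → t). The sister laughs has type (e → (e → t)); that is not a function onto (t → t), so quickly must be the functor, of type ((e → (e → t)) → (t → t)).

((e → (e → t)) → (t → t))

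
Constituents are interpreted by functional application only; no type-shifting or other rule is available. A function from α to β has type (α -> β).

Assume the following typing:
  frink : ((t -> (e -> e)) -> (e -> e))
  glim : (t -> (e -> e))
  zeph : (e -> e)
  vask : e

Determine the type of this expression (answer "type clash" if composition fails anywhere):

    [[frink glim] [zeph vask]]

At [frink glim], frink : ((t -> (e -> e)) -> (e -> e)) takes glim : (t -> (e -> e)), giving (e -> e).
At [zeph vask], zeph : (e -> e) takes vask : e, giving e.
At [[frink glim] [zeph vask]], [frink glim] : (e -> e) takes [zeph vask] : e, giving e.

e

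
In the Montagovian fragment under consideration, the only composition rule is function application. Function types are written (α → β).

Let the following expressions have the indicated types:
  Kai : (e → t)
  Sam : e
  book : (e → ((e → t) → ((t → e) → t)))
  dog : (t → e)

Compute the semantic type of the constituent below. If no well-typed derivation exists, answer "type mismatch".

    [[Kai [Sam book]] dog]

[Sam book]: (e → ((e → t) → ((t → e) → t))) applied to e yields ((e → t) → ((t → e) → t)).
[Kai [Sam book]]: ((e → t) → ((t → e) → t)) applied to (e → t) yields ((t → e) → t).
[[Kai [Sam book]] dog]: ((t → e) → t) applied to (t → e) yields t.

t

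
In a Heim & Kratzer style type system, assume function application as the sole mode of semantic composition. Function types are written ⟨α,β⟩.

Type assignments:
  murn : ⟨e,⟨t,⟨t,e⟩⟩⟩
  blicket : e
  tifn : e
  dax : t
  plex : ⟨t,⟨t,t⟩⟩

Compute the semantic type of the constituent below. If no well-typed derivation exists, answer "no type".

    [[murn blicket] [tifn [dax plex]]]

no type

At [murn blicket], murn : ⟨e,⟨t,⟨t,e⟩⟩⟩ takes blicket : e, giving ⟨t,⟨t,e⟩⟩.
At [dax plex], plex : ⟨t,⟨t,t⟩⟩ takes dax : t, giving ⟨t,t⟩.
[tifn [dax plex]]: e and ⟨t,t⟩ cannot combine by function application — type clash.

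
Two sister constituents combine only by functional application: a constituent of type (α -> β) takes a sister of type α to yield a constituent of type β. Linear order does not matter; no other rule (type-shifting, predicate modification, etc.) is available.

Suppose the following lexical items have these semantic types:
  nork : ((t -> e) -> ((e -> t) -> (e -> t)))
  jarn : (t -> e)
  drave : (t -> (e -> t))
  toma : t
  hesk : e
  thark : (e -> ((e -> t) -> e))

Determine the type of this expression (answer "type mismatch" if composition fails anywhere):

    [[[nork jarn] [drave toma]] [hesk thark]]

e

[nork jarn]: ((t -> e) -> ((e -> t) -> (e -> t))) applied to (t -> e) yields ((e -> t) -> (e -> t)).
[drave toma]: (t -> (e -> t)) applied to t yields (e -> t).
[[nork jarn] [drave toma]]: ((e -> t) -> (e -> t)) applied to (e -> t) yields (e -> t).
[hesk thark]: (e -> ((e -> t) -> e)) applied to e yields ((e -> t) -> e).
[[[nork jarn] [drave toma]] [hesk thark]]: ((e -> t) -> e) applied to (e -> t) yields e.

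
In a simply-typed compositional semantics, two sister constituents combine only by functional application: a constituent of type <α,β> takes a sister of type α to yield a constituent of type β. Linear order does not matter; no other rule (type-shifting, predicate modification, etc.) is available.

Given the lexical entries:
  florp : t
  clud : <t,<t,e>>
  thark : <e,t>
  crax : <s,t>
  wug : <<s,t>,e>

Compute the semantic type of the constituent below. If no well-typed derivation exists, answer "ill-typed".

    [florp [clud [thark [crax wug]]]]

[crax wug]: wug is <<s,t>,e>, crax is <s,t>; result e.
[thark [crax wug]]: thark is <e,t>, [crax wug] is e; result t.
[clud [thark [crax wug]]]: clud is <t,<t,e>>, [thark [crax wug]] is t; result <t,e>.
[florp [clud [thark [crax wug]]]]: [clud [thark [crax wug]]] is <t,e>, florp is t; result e.

e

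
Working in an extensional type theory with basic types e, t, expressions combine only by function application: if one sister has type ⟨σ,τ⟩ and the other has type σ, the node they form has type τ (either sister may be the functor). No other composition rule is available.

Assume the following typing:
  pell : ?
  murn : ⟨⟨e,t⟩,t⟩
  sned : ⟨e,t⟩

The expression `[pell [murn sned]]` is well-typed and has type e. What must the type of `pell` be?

⟨t,e⟩

At [pell [murn sned]] (required: e): [murn sned] is t, which is not a function with range e; hence pell is the functor — type ⟨t,e⟩.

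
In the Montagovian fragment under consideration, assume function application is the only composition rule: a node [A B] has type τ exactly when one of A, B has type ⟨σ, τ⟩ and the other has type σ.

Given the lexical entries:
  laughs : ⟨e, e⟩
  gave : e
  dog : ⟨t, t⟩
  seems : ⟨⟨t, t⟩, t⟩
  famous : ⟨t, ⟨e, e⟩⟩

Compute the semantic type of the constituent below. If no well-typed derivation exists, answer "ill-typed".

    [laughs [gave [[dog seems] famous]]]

e

[dog seems]: functor seems : ⟨⟨t, t⟩, t⟩, argument dog : ⟨t, t⟩; result t.
[[dog seems] famous]: functor famous : ⟨t, ⟨e, e⟩⟩, argument [dog seems] : t; result ⟨e, e⟩.
[gave [[dog seems] famous]]: functor [[dog seems] famous] : ⟨e, e⟩, argument gave : e; result e.
[laughs [gave [[dog seems] famous]]]: functor laughs : ⟨e, e⟩, argument [gave [[dog seems] famous]] : e; result e.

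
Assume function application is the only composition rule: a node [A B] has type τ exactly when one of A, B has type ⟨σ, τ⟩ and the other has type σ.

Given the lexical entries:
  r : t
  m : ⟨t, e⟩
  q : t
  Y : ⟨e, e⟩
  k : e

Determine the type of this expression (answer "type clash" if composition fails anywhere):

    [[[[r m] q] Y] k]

type clash

[r m]: m is ⟨t, e⟩, r is t; result e.
[[r m] q]: e and t cannot combine by function application — type clash.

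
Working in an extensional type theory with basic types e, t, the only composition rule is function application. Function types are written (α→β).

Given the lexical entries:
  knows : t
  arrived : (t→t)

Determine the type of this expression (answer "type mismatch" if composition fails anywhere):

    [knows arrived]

t

[knows arrived]: functor arrived : (t→t), argument knows : t; result t.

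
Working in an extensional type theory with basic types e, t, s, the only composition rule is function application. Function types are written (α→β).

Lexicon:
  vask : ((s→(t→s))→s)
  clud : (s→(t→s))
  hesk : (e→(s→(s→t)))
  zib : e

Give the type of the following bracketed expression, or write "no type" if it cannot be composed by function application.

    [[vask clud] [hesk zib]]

[vask clud]: functor vask : ((s→(t→s))→s), argument clud : (s→(t→s)); result s.
[hesk zib]: functor hesk : (e→(s→(s→t))), argument zib : e; result (s→(s→t)).
[[vask clud] [hesk zib]]: functor [hesk zib] : (s→(s→t)), argument [vask clud] : s; result (s→t).

(s→t)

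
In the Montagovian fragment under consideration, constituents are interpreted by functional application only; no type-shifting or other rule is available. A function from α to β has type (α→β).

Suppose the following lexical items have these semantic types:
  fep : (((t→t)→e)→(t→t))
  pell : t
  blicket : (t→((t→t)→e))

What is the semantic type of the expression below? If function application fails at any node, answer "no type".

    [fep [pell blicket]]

(t→t)

At [pell blicket], blicket : (t→((t→t)→e)) takes pell : t, giving ((t→t)→e).
At [fep [pell blicket]], fep : (((t→t)→e)→(t→t)) takes [pell blicket] : ((t→t)→e), giving (t→t).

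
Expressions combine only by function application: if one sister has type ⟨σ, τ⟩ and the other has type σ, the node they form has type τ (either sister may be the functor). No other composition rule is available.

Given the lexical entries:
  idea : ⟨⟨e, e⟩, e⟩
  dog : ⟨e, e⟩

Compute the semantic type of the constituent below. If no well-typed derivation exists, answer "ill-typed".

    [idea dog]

[idea dog]: idea is ⟨⟨e, e⟩, e⟩, dog is ⟨e, e⟩; result e.

e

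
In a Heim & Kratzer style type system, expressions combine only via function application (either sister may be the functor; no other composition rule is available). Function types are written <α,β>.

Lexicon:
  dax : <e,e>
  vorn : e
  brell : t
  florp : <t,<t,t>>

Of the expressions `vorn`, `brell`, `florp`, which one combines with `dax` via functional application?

vorn

vorn — combines: dax : <e,e> takes vorn : e as argument, giving e.
brell : t — dax needs e; brell needs nothing (atomic); neither fits.
florp : <t,<t,t>> — dax needs e; florp needs t; neither fits.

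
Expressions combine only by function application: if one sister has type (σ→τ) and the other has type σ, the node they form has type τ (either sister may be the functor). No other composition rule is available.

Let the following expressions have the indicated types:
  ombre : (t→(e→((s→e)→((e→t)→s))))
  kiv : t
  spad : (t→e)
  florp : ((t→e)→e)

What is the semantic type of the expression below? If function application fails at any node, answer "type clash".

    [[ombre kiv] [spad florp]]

At [ombre kiv], ombre : (t→(e→((s→e)→((e→t)→s)))) takes kiv : t, giving (e→((s→e)→((e→t)→s))).
At [spad florp], florp : ((t→e)→e) takes spad : (t→e), giving e.
At [[ombre kiv] [spad florp]], [ombre kiv] : (e→((s→e)→((e→t)→s))) takes [spad florp] : e, giving ((s→e)→((e→t)→s)).

((s→e)→((e→t)→s))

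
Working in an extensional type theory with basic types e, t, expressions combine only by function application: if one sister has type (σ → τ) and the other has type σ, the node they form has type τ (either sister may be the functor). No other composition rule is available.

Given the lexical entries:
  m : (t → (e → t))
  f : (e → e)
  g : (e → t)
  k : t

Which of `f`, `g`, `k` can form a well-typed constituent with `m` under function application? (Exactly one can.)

f : (e → e) — m needs t; f needs e; neither fits.
g : (e → t) — m needs t; g needs e; neither fits.
k — combines: m : (t → (e → t)) takes k : t as argument, giving (e → t).

k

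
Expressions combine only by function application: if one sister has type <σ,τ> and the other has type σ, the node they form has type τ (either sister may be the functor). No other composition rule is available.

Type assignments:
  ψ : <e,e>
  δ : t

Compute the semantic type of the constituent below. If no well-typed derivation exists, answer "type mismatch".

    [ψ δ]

[ψ δ]: <e,e> with t — neither is a function whose domain matches the other; composition fails here.

type mismatch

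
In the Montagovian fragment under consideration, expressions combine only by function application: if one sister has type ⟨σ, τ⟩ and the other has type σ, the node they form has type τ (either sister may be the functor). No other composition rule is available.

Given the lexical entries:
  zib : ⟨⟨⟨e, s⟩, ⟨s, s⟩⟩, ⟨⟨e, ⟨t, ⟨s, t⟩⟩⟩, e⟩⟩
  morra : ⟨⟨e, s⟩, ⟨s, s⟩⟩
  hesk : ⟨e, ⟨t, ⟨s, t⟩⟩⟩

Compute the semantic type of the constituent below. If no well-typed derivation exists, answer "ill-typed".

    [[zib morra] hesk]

e

[zib morra]: functor zib : ⟨⟨⟨e, s⟩, ⟨s, s⟩⟩, ⟨⟨e, ⟨t, ⟨s, t⟩⟩⟩, e⟩⟩, argument morra : ⟨⟨e, s⟩, ⟨s, s⟩⟩; result ⟨⟨e, ⟨t, ⟨s, t⟩⟩⟩, e⟩.
[[zib morra] hesk]: functor [zib morra] : ⟨⟨e, ⟨t, ⟨s, t⟩⟩⟩, e⟩, argument hesk : ⟨e, ⟨t, ⟨s, t⟩⟩⟩; result e.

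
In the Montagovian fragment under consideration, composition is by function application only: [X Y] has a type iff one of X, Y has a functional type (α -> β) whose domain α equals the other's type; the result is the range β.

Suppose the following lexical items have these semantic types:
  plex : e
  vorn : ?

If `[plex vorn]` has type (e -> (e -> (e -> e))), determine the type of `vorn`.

For [plex vorn] to have type (e -> (e -> (e -> e))) with plex of type e, vorn must be the function: vorn : (e -> (e -> (e -> (e -> e)))).

(e -> (e -> (e -> (e -> e))))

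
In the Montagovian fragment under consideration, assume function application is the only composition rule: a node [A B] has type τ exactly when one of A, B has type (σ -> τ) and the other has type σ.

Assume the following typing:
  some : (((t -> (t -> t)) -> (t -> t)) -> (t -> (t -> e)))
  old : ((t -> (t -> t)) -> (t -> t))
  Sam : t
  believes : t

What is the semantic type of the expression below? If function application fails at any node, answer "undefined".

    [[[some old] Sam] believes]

At [some old], some : (((t -> (t -> t)) -> (t -> t)) -> (t -> (t -> e))) takes old : ((t -> (t -> t)) -> (t -> t)), giving (t -> (t -> e)).
At [[some old] Sam], [some old] : (t -> (t -> e)) takes Sam : t, giving (t -> e).
At [[[some old] Sam] believes], [[some old] Sam] : (t -> e) takes believes : t, giving e.

e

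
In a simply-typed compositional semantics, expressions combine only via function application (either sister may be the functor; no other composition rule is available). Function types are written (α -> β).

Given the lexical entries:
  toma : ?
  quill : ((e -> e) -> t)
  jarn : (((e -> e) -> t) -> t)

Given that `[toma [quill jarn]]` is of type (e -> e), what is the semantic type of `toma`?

For [toma [quill jarn]] to have type (e -> e) with [quill jarn] of type t, toma must be the function: toma : (t -> (e -> e)).

(t -> (e -> e))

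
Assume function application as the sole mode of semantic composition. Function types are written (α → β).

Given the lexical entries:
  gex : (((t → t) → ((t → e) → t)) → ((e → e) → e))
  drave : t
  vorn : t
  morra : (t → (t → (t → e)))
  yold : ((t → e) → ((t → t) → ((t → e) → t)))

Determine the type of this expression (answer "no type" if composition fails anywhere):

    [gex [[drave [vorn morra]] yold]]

[vorn morra]: morra is (t → (t → (t → e))), vorn is t; result (t → (t → e)).
[drave [vorn morra]]: [vorn morra] is (t → (t → e)), drave is t; result (t → e).
[[drave [vorn morra]] yold]: yold is ((t → e) → ((t → t) → ((t → e) → t))), [drave [vorn morra]] is (t → e); result ((t → t) → ((t → e) → t)).
[gex [[drave [vorn morra]] yold]]: gex is (((t → t) → ((t → e) → t)) → ((e → e) → e)), [[drave [vorn morra]] yold] is ((t → t) → ((t → e) → t)); result ((e → e) → e).

((e → e) → e)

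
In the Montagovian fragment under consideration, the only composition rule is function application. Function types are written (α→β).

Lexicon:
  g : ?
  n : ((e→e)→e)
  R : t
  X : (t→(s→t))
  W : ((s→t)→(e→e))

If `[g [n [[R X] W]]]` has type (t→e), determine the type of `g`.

(e→(t→e))

[g [n [[R X] W]]] is required to be (t→e). [n [[R X] W]] : e cannot yield (t→e) as functor, so g : (e→(t→e)).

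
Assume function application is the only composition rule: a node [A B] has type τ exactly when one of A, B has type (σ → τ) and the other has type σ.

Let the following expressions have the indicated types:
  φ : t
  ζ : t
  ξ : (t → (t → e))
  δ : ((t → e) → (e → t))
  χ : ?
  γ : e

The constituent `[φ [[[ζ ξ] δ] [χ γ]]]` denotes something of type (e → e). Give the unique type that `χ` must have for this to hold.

For [φ [[[ζ ξ] δ] [χ γ]]] to have type (e → e) with φ of type t, [[[ζ ξ] δ] [χ γ]] must be the function: [[[ζ ξ] δ] [χ γ]] : (t → (e → e)).
For [[[ζ ξ] δ] [χ γ]] to have type (t → (e → e)) with [[ζ ξ] δ] of type (e → t), [χ γ] must be the function: [χ γ] : ((e → t) → (t → (e → e))).
For [χ γ] to have type ((e → t) → (t → (e → e))) with γ of type e, χ must be the function: χ : (e → ((e → t) → (t → (e → e)))).

(e → ((e → t) → (t → (e → e))))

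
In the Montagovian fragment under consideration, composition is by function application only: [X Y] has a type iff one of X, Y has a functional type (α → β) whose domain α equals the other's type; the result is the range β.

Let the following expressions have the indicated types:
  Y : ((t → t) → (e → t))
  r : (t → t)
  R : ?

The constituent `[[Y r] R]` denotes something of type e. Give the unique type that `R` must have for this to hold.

((e → t) → e)

[[Y r] R] must have type e. The sister [Y r] has type (e → t); that is not a function onto e, so R must be the functor, of type ((e → t) → e).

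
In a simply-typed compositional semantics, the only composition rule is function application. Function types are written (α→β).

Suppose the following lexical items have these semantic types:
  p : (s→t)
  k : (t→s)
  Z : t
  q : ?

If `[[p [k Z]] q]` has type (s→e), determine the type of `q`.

(t→(s→e))

For [[p [k Z]] q] to have type (s→e) with [p [k Z]] of type t, q must be the function: q : (t→(s→e)).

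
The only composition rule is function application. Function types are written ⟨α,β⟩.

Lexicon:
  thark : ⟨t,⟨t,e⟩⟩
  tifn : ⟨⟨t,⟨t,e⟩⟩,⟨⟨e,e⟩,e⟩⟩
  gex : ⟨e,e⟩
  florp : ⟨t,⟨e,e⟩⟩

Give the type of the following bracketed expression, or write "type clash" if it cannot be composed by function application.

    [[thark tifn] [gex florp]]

[thark tifn] — tifn of type ⟨⟨t,⟨t,e⟩⟩,⟨⟨e,e⟩,e⟩⟩ combines with thark of type ⟨t,⟨t,e⟩⟩: type ⟨⟨e,e⟩,e⟩.
[gex florp]: ⟨e,e⟩ and ⟨t,⟨e,e⟩⟩ cannot combine by function application — type clash.

type clash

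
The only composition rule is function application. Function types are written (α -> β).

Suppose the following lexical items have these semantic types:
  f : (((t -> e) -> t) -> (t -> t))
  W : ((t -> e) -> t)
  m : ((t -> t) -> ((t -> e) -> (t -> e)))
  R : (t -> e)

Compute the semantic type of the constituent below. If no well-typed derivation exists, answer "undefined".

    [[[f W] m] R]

(t -> e)

[f W]: f is (((t -> e) -> t) -> (t -> t)), W is ((t -> e) -> t); result (t -> t).
[[f W] m]: m is ((t -> t) -> ((t -> e) -> (t -> e))), [f W] is (t -> t); result ((t -> e) -> (t -> e)).
[[[f W] m] R]: [[f W] m] is ((t -> e) -> (t -> e)), R is (t -> e); result (t -> e).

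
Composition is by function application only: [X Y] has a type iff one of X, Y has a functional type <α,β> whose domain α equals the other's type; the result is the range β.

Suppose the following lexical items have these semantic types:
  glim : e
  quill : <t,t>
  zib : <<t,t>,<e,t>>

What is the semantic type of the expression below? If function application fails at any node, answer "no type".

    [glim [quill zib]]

t

[quill zib]: zib is <<t,t>,<e,t>>, quill is <t,t>; result <e,t>.
[glim [quill zib]]: [quill zib] is <e,t>, glim is e; result t.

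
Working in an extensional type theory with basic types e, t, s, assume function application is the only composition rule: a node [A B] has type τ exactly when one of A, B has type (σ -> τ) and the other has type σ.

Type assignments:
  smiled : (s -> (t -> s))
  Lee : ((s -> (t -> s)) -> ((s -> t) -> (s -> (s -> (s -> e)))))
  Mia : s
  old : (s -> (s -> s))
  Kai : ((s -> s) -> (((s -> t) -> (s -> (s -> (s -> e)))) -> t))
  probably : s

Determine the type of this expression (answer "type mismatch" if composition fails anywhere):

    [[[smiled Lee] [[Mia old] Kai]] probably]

type mismatch

[smiled Lee] — Lee of type ((s -> (t -> s)) -> ((s -> t) -> (s -> (s -> (s -> e))))) combines with smiled of type (s -> (t -> s)): type ((s -> t) -> (s -> (s -> (s -> e)))).
[Mia old] — old of type (s -> (s -> s)) combines with Mia of type s: type (s -> s).
[[Mia old] Kai] — Kai of type ((s -> s) -> (((s -> t) -> (s -> (s -> (s -> e)))) -> t)) combines with [Mia old] of type (s -> s): type (((s -> t) -> (s -> (s -> (s -> e)))) -> t).
[[smiled Lee] [[Mia old] Kai]] — [[Mia old] Kai] of type (((s -> t) -> (s -> (s -> (s -> e)))) -> t) combines with [smiled Lee] of type ((s -> t) -> (s -> (s -> (s -> e)))): type t.
At [[[smiled Lee] [[Mia old] Kai]] probably]: neither t nor s can take the other as argument; the node is ill-typed.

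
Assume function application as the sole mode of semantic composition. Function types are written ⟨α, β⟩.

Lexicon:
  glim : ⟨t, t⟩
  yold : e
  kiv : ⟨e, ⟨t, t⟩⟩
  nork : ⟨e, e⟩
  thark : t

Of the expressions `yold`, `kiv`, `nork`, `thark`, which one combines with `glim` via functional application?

thark

yold : e — glim needs t; yold needs nothing (atomic); neither fits.
kiv : ⟨e, ⟨t, t⟩⟩ — glim needs t; kiv needs e; neither fits.
nork : ⟨e, e⟩ — glim needs t; nork needs e; neither fits.
thark — combines: glim : ⟨t, t⟩ takes thark : t as argument, giving t.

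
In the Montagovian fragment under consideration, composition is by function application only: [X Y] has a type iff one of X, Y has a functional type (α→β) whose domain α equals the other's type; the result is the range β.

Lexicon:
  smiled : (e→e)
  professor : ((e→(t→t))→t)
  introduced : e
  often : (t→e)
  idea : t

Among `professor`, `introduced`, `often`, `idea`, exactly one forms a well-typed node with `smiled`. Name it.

professor : ((e→(t→t))→t) — no; smiled wants e, and professor wants (e→(t→t)).
introduced — combines: smiled : (e→e) takes introduced : e as argument, giving e.
often : (t→e) — no; smiled wants e, and often wants t.
idea : t — no; smiled wants e, and idea wants nothing (atomic).

introduced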